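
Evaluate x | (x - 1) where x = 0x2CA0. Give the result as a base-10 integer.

x = 10110010100000 = 11424
x - 1 = 10110010011111
OR    = 10110010111111 = 11455
(x | (x - 1) sets all bits below the lowest set bit.)

11455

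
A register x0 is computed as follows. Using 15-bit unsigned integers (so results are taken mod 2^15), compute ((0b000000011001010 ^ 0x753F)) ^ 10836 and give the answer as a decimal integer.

24481

0b000000011001010 = 000000011001010
0x753F = 111010100111111
→ ^ → 111010111110101 = 30197
10836 = 010101001010100
→ ^ → 101111110100001 = 24481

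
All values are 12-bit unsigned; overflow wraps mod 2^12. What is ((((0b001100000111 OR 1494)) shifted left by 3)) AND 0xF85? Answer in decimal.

3712

0b001100000111 = 001100000111
1494 = 010111010110
→ OR → 011111010111 = 2007
→ shifted left by 3 (mod 2^12) → 111010111000 = 3768
0xF85 = 111110000101
→ AND → 111010000000 = 3712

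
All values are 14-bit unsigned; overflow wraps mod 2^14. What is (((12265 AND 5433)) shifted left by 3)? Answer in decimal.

10568

12265 = 10111111101001
5433 = 01010100111001
→ AND → 00010100101001 = 1321
→ shifted left by 3 (mod 2^14) → 10100101001000 = 10568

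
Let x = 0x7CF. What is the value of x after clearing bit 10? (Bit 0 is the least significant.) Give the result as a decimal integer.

x = 11111001111
bit 10 is currently 1; clear it via x & ~(1 << 10) = x & ~1024
→ 01111001111 = 975

975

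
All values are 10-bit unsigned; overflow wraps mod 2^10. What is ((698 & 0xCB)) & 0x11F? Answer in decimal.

698 = 1010111010
0xCB = 0011001011
→ & → 0010001010 = 138
0x11F = 0100011111
→ & → 0000001010 = 10

10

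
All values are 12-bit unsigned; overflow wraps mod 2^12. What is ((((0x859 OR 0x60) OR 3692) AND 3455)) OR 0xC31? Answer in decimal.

3197

0x859 = 100001011001
0x60 = 000001100000
→ OR → 100001111001 = 2169
3692 = 111001101100
→ OR → 111001111101 = 3709
3455 = 110101111111
→ AND → 110001111101 = 3197
0xC31 = 110000110001
→ OR → 110001111101 = 3197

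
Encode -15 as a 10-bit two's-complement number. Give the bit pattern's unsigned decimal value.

1009

15 in 10 bits: 0000001111
Invert: 1111110000
Add 1:  1111110001 = 1009
(Check: 2^10 - 15 = 1024 - 15 = 1009.)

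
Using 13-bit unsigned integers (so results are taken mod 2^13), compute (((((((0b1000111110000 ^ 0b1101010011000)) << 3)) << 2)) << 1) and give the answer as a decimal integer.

0b1000111110000 = 1000111110000
0b1101010011000 = 1101010011000
→ ^ → 0101101101000 = 2920
→ << 3 (mod 2^13) → 1101101000000 = 6976
→ << 2 (mod 2^13) → 0110100000000 = 3328
→ << 1 (mod 2^13) → 1101000000000 = 6656

6656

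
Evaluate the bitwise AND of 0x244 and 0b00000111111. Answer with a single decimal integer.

4

0x244 = 1001000100
b = 0000111111
AND → 0000000100 = 4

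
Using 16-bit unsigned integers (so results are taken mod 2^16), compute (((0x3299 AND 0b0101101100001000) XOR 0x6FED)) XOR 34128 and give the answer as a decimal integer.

0x3299 = 0011001010011001
0b0101101100001000 = 0101101100001000
→ AND → 0001001000001000 = 4616
0x6FED = 0110111111101101
→ XOR → 0111110111100101 = 32229
34128 = 1000010101010000
→ XOR → 1111100010110101 = 63669

63669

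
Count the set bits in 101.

4

101 = 1100101
Count the 1s: 1 + 1 + 1 + 1 = 4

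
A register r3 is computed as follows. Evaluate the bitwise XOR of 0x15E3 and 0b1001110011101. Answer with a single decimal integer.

1662

0x15E3 = 1010111100011
b = 1001110011101
XOR → 0011001111110 = 1662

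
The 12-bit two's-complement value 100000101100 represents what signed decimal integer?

-2004

pattern = 100000101100 (MSB is 1 ⇒ negative)
Invert: 011111010011, add 1 → 011111010100 = 2004, so the value is -2004.
(Equivalently: 2092 - 2^12 = 2092 - 4096 = -2004.)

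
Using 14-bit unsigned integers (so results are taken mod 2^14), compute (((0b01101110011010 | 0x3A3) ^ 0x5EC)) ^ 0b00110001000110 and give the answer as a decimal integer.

4625

0b01101110011010 = 01101110011010
0x3A3 = 00001110100011
→ | → 01101110111011 = 7099
0x5EC = 00010111101100
→ ^ → 01111001010111 = 7767
0b00110001000110 = 00110001000110
→ ^ → 01001000010001 = 4625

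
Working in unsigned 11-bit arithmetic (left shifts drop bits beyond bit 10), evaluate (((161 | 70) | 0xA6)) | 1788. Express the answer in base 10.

161 = 00010100001
70 = 00001000110
→ | → 00011100111 = 231
0xA6 = 00010100110
→ | → 00011100111 = 231
1788 = 11011111100
→ | → 11011111111 = 1791

1791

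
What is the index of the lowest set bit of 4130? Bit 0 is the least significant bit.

1

4130 = 1000000100010
Trailing zeros: 1, so the lowest set bit is bit 1 (value 2).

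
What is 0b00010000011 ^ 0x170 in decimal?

a = 010000011
0x170 = 101110000
XOR → 111110011 = 499

499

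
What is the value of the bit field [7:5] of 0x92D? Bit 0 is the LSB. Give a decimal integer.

v = 0100100101101
Shift right by 5: 01001001
Mask low 3 bits: 001 = 1

1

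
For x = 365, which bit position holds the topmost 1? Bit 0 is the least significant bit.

365 = 101101101
The topmost 1 is at position 8 (since 2^8 = 256 ≤ 365 < 512).

8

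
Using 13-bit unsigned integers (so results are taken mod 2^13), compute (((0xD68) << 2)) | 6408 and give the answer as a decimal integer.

0xD68 = 0110101101000
→ << 2 (mod 2^13) → 1010110100000 = 5536
6408 = 1100100001000
→ | → 1110110101000 = 7592

7592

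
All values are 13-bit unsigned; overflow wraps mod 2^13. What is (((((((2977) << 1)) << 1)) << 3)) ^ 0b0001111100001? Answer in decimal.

2977 = 0101110100001
→ << 1 (mod 2^13) → 1011101000010 = 5954
→ << 1 (mod 2^13) → 0111010000100 = 3716
→ << 3 (mod 2^13) → 1010000100000 = 5152
0b0001111100001 = 0001111100001
→ ^ → 1011111000001 = 6081

6081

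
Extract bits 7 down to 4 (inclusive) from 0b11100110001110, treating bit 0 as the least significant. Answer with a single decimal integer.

v = 11100110001110
Shift right by 4: 1110011000
Mask low 4 bits: 1000 = 8

8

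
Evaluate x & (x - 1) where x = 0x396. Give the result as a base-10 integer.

916

x = 1110010110 = 918
x - 1 = 1110010101
AND   = 1110010100 = 916
(x & (x - 1) clears the lowest set bit of x.)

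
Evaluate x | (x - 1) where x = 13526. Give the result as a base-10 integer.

x = 11010011010110 = 13526
x - 1 = 11010011010101
OR    = 11010011010111 = 13527
(x | (x - 1) sets all bits below the lowest set bit.)

13527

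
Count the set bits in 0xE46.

6

0xE46 = 111001000110
Count the 1s: 1 + 1 + 1 + 1 + 1 + 1 = 6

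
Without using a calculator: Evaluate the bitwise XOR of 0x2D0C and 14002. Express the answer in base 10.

7102

0x2D0C = 10110100001100
14002 = 11011010110010
XOR → 01101110111110 = 7102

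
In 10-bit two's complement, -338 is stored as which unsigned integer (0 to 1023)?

338 in 10 bits: 0101010010
Invert: 1010101101
Add 1:  1010101110 = 686
(Check: 2^10 - 338 = 1024 - 338 = 686.)

686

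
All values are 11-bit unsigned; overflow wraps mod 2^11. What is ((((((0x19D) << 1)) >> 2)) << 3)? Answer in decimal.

1648

0x19D = 00110011101
→ << 1 (mod 2^11) → 01100111010 = 826
→ >> 2 → 00011001110 = 206
→ << 3 (mod 2^11) → 11001110000 = 1648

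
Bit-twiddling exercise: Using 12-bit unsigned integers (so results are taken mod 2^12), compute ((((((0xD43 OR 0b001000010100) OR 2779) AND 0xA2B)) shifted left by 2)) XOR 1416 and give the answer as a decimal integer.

0xD43 = 110101000011
0b001000010100 = 001000010100
→ OR → 111101010111 = 3927
2779 = 101011011011
→ OR → 111111011111 = 4063
0xA2B = 101000101011
→ AND → 101000001011 = 2571
→ shifted left by 2 (mod 2^12) → 100000101100 = 2092
1416 = 010110001000
→ XOR → 110110100100 = 3492

3492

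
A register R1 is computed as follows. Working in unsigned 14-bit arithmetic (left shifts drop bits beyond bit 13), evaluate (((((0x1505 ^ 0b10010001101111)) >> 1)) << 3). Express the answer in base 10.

1448

0x1505 = 01010100000101
0b10010001101111 = 10010001101111
→ ^ → 11000101101010 = 12650
→ >> 1 → 01100010110101 = 6325
→ << 3 (mod 2^14) → 00010110101000 = 1448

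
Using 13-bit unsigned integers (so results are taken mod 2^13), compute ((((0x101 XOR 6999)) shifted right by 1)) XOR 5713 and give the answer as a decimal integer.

7034

0x101 = 0000100000001
6999 = 1101101010111
→ XOR → 1101001010110 = 6742
→ shifted right by 1 → 0110100101011 = 3371
5713 = 1011001010001
→ XOR → 1101101111010 = 7034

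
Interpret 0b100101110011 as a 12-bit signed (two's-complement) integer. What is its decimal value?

-1677

pattern = 100101110011 (MSB is 1 ⇒ negative)
Invert: 011010001100, add 1 → 011010001101 = 1677, so the value is -1677.
(Equivalently: 2419 - 2^12 = 2419 - 4096 = -1677.)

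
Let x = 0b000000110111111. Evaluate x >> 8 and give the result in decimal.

1

x = 110111111
shift right by 8 → 000000001 = 1
(equivalently, floor(447 / 256))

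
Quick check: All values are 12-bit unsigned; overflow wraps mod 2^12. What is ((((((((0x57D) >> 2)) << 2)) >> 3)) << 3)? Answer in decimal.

1400

0x57D = 010101111101
→ >> 2 → 000101011111 = 351
→ << 2 (mod 2^12) → 010101111100 = 1404
→ >> 3 → 000010101111 = 175
→ << 3 (mod 2^12) → 010101111000 = 1400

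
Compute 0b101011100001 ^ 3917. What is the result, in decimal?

1452

a = 101011100001
3917 = 111101001101
XOR → 010110101100 = 1452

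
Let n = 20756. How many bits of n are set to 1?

20756 = 101000100010100
Count the 1s: 1 + 1 + 1 + 1 + 1 = 5

5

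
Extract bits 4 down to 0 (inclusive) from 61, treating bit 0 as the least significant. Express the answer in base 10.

29

v = 000111101
Shift right by 0: 000111101
Mask low 5 bits: 11101 = 29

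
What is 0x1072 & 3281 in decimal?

0x1072 = 1000001110010
3281 = 0110011010001
AND → 0000001010000 = 80

80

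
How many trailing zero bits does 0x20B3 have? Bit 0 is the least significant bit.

0

0x20B3 = 10000010110011
Trailing zeros: 0, so the lowest set bit is bit 0 (value 1).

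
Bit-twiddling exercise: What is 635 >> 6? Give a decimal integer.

635 = 1001111011
shift right by 6 → 0000001001 = 9
(equivalently, floor(635 / 64))

9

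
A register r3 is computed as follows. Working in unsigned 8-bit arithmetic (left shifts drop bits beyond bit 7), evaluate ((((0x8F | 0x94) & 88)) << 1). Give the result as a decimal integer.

48

0x8F = 10001111
0x94 = 10010100
→ | → 10011111 = 159
88 = 01011000
→ & → 00011000 = 24
→ << 1 (mod 2^8) → 00110000 = 48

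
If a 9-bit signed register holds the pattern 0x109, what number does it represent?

pattern = 100001001 (MSB is 1 ⇒ negative)
Invert: 011110110, add 1 → 011110111 = 247, so the value is -247.
(Equivalently: 265 - 2^9 = 265 - 512 = -247.)

-247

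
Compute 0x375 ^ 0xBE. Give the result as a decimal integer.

971

0x375 = 1101110101
0xBE = 0010111110
XOR → 1111001011 = 971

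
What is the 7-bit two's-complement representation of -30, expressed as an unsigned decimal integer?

98

30 in 7 bits: 0011110
Invert: 1100001
Add 1:  1100010 = 98
(Check: 2^7 - 30 = 128 - 30 = 98.)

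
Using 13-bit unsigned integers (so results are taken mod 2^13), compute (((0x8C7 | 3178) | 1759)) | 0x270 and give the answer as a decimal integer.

0x8C7 = 0100011000111
3178 = 0110001101010
→ | → 0110011101111 = 3311
1759 = 0011011011111
→ | → 0111011111111 = 3839
0x270 = 0001001110000
→ | → 0111011111111 = 3839

3839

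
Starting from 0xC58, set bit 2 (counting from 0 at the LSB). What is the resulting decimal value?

x = 110001011000
bit 2 is currently 0; set it via x | (1 << 2) = x | 4
→ 110001011100 = 3164

3164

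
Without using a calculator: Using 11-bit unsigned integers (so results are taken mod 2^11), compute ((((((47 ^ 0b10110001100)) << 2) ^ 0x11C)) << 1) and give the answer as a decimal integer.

47 = 00000101111
0b10110001100 = 10110001100
→ ^ → 10110100011 = 1443
→ << 2 (mod 2^11) → 11010001100 = 1676
0x11C = 00100011100
→ ^ → 11110010000 = 1936
→ << 1 (mod 2^11) → 11100100000 = 1824

1824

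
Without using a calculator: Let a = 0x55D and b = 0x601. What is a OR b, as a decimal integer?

1885

0x55D = 10101011101
0x601 = 11000000001
 OR → 11101011101 = 1885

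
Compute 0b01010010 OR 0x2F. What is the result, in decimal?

a = 1010010
0x2F = 0101111
 OR → 1111111 = 127

127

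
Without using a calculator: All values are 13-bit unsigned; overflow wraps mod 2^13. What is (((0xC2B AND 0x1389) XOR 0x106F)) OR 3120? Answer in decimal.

7286

0xC2B = 0110000101011
0x1389 = 1001110001001
→ AND → 0000000001001 = 9
0x106F = 1000001101111
→ XOR → 1000001100110 = 4198
3120 = 0110000110000
→ OR → 1110001110110 = 7286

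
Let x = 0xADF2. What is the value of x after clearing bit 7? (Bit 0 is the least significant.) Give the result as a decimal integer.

44402

x = 1010110111110010
bit 7 is currently 1; clear it via x & ~(1 << 7) = x & ~128
→ 1010110101110010 = 44402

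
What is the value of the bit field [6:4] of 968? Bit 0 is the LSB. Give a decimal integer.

v = 01111001000
Shift right by 4: 0111100
Mask low 3 bits: 100 = 4

4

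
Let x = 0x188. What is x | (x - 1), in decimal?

399

x = 110001000 = 392
x - 1 = 110000111
OR    = 110001111 = 399
(x | (x - 1) sets all bits below the lowest set bit.)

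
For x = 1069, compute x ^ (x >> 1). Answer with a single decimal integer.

1595

x = 10000101101 = 1069
x>>1 = 01000010110
XOR  = 11000111011 = 1595
(x ^ (x >> 1) gives the standard binary-reflected Gray code of x.)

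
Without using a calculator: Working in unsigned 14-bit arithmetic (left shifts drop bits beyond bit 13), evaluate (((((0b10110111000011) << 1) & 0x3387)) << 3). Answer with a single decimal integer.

7216

0b10110111000011 = 10110111000011
→ << 1 (mod 2^14) → 01101110000110 = 7046
0x3387 = 11001110000111
→ & → 01001110000110 = 4998
→ << 3 (mod 2^14) → 01110000110000 = 7216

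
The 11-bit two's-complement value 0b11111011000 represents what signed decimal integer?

-40

pattern = 11111011000 (MSB is 1 ⇒ negative)
Invert: 00000100111, add 1 → 00000101000 = 40, so the value is -40.
(Equivalently: 2008 - 2^11 = 2008 - 2048 = -40.)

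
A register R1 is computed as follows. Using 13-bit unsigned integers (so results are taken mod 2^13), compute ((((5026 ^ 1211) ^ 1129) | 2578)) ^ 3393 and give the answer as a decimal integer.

5683

5026 = 1001110100010
1211 = 0010010111011
→ ^ → 1011100011001 = 5913
1129 = 0010001101001
→ ^ → 1001101110000 = 4976
2578 = 0101000010010
→ | → 1101101110010 = 7026
3393 = 0110101000001
→ ^ → 1011000110011 = 5683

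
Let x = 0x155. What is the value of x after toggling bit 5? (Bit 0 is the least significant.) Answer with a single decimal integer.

373

x = 101010101
bit 5 is currently 0; toggle it via x ^ (1 << 5) = x ^ 32
→ 101110101 = 373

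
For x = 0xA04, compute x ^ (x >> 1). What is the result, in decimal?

3846

x = 101000000100 = 2564
x>>1 = 010100000010
XOR  = 111100000110 = 3846
(x ^ (x >> 1) gives the standard binary-reflected Gray code of x.)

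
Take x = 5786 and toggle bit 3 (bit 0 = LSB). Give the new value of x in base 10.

5778

x = 1011010011010
bit 3 is currently 1; toggle it via x ^ (1 << 3) = x ^ 8
→ 1011010010010 = 5778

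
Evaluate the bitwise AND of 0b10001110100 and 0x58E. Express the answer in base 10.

1028

a = 10001110100
0x58E = 10110001110
AND → 10000000100 = 1028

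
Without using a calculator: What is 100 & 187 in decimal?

32

100 = 01100100
187 = 10111011
AND → 00100000 = 32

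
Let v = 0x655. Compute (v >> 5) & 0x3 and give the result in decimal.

2

v = 11001010101
Shift right by 5: 110010
Mask low 2 bits: 10 = 2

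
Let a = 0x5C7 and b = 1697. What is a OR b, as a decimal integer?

0x5C7 = 10111000111
1697 = 11010100001
 OR → 11111100111 = 2023

2023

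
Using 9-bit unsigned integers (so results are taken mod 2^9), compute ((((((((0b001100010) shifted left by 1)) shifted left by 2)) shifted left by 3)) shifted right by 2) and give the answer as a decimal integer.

0b001100010 = 001100010
→ shifted left by 1 (mod 2^9) → 011000100 = 196
→ shifted left by 2 (mod 2^9) → 100010000 = 272
→ shifted left by 3 (mod 2^9) → 010000000 = 128
→ shifted right by 2 → 000100000 = 32

32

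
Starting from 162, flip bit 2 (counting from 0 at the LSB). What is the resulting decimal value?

x = 10100010
bit 2 is currently 0; toggle it via x ^ (1 << 2) = x ^ 4
→ 10100110 = 166

166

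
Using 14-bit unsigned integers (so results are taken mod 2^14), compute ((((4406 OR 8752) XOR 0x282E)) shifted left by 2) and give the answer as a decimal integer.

4406 = 01000100110110
8752 = 10001000110000
→ OR → 11001100110110 = 13110
0x282E = 10100000101110
→ XOR → 01101100011000 = 6936
→ shifted left by 2 (mod 2^14) → 10110001100000 = 11360

11360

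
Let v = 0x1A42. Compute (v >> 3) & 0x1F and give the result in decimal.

v = 1101001000010
Shift right by 3: 1101001000
Mask low 5 bits: 01000 = 8

8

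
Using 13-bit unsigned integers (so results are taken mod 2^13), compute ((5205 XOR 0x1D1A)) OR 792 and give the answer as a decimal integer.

2911

5205 = 1010001010101
0x1D1A = 1110100011010
→ XOR → 0100101001111 = 2383
792 = 0001100011000
→ OR → 0101101011111 = 2911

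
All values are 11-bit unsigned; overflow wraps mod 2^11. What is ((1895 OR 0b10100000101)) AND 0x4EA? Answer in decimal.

1122

1895 = 11101100111
0b10100000101 = 10100000101
→ OR → 11101100111 = 1895
0x4EA = 10011101010
→ AND → 10001100010 = 1122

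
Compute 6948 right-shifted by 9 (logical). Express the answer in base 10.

13

6948 = 1101100100100
shift right by 9 → 0000000001101 = 13
(equivalently, floor(6948 / 512))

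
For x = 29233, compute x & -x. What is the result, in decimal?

x = 111001000110001 = 29233
-x (two's complement) = …000110111001111
AND   = 000000000000001 = 1
(x & -x isolates the lowest set bit of x.)

1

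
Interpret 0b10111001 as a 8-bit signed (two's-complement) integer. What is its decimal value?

pattern = 10111001 (MSB is 1 ⇒ negative)
Invert: 01000110, add 1 → 01000111 = 71, so the value is -71.
(Equivalently: 185 - 2^8 = 185 - 256 = -71.)

-71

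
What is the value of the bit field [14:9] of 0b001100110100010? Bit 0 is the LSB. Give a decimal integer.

12

v = 001100110100010
Shift right by 9: 001100
Mask low 6 bits: 001100 = 12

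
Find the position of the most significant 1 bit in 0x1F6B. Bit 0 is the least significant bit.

12

0x1F6B = 1111101101011
The topmost 1 is at position 12 (since 2^12 = 4096 ≤ 8043 < 8192).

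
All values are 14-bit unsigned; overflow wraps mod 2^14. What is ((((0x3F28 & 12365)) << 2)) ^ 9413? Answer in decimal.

0x3F28 = 11111100101000
12365 = 11000001001101
→ & → 11000000001000 = 12296
→ << 2 (mod 2^14) → 00000000100000 = 32
9413 = 10010011000101
→ ^ → 10010011100101 = 9445

9445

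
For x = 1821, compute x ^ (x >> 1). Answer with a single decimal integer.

1171

x = 11100011101 = 1821
x>>1 = 01110001110
XOR  = 10010010011 = 1171
(x ^ (x >> 1) gives the standard binary-reflected Gray code of x.)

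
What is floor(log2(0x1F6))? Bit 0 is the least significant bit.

8

0x1F6 = 111110110
The topmost 1 is at position 8 (since 2^8 = 256 ≤ 502 < 512).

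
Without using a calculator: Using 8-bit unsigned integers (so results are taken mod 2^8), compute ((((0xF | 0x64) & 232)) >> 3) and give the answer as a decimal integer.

13

0xF = 00001111
0x64 = 01100100
→ | → 01101111 = 111
232 = 11101000
→ & → 01101000 = 104
→ >> 3 → 00001101 = 13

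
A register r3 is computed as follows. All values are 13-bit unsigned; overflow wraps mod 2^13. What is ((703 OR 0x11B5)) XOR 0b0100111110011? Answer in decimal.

6732

703 = 0001010111111
0x11B5 = 1000110110101
→ OR → 1001110111111 = 5055
0b0100111110011 = 0100111110011
→ XOR → 1101001001100 = 6732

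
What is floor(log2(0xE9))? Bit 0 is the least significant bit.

0xE9 = 11101001
The topmost 1 is at position 7 (since 2^7 = 128 ≤ 233 < 256).

7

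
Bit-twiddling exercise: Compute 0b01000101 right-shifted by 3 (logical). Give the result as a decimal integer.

x = 1000101
shift right by 3 → 0001000 = 8
(equivalently, floor(69 / 8))

8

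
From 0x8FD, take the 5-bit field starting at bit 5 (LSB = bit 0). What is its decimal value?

7

v = 100011111101
Shift right by 5: 1000111
Mask low 5 bits: 00111 = 7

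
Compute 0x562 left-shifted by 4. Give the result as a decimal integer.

0x562 = 000010101100010
shift left by 4 → 101011000100000 = 22048
(equivalently, 1378 × 2^4 = 1378 × 16)

22048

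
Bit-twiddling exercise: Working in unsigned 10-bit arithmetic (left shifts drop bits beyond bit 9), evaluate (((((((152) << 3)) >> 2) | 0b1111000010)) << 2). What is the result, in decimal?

968

152 = 0010011000
→ << 3 (mod 2^10) → 0011000000 = 192
→ >> 2 → 0000110000 = 48
0b1111000010 = 1111000010
→ | → 1111110010 = 1010
→ << 2 (mod 2^10) → 1111001000 = 968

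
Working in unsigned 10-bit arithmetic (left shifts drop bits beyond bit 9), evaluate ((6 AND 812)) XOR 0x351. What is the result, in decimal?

853

6 = 0000000110
812 = 1100101100
→ AND → 0000000100 = 4
0x351 = 1101010001
→ XOR → 1101010101 = 853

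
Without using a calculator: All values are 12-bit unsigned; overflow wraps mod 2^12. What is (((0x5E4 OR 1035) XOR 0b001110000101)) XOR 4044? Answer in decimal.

0x5E4 = 010111100100
1035 = 010000001011
→ OR → 010111101111 = 1519
0b001110000101 = 001110000101
→ XOR → 011001101010 = 1642
4044 = 111111001100
→ XOR → 100110100110 = 2470

2470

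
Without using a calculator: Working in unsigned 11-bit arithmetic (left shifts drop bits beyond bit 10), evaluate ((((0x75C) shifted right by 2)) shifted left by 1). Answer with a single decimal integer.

942

0x75C = 11101011100
→ shifted right by 2 → 00111010111 = 471
→ shifted left by 1 (mod 2^11) → 01110101110 = 942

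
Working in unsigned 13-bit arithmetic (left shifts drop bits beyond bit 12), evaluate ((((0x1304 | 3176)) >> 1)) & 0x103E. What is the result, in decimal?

0x1304 = 1001100000100
3176 = 0110001101000
→ | → 1111101101100 = 8044
→ >> 1 → 0111110110110 = 4022
0x103E = 1000000111110
→ & → 0000000110110 = 54

54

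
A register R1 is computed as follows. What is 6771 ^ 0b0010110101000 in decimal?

8155

6771 = 1101001110011
b = 0010110101000
XOR → 1111111011011 = 8155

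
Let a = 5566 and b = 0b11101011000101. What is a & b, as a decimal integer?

4228

5566 = 01010110111110
b = 11101011000101
AND → 01000010000100 = 4228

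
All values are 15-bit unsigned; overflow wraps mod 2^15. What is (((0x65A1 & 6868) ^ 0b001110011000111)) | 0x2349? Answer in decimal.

0x65A1 = 110010110100001
6868 = 001101011010100
→ & → 000000010000000 = 128
0b001110011000111 = 001110011000111
→ ^ → 001110001000111 = 7239
0x2349 = 010001101001001
→ | → 011111101001111 = 16207

16207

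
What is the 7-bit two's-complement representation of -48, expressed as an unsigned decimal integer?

80

48 in 7 bits: 0110000
Invert: 1001111
Add 1:  1010000 = 80
(Check: 2^7 - 48 = 128 - 48 = 80.)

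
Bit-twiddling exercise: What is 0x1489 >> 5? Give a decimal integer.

0x1489 = 1010010001001
shift right by 5 → 0000010100100 = 164
(equivalently, floor(5257 / 32))

164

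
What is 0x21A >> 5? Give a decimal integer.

16

0x21A = 1000011010
shift right by 5 → 0000010000 = 16
(equivalently, floor(538 / 32))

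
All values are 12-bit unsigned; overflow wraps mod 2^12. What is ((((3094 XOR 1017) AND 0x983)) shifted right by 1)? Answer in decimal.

3094 = 110000010110
1017 = 001111111001
→ XOR → 111111101111 = 4079
0x983 = 100110000011
→ AND → 100110000011 = 2435
→ shifted right by 1 → 010011000001 = 1217

1217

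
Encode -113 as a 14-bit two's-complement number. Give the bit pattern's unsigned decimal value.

113 in 14 bits: 00000001110001
Invert: 11111110001110
Add 1:  11111110001111 = 16271
(Check: 2^14 - 113 = 16384 - 113 = 16271.)

16271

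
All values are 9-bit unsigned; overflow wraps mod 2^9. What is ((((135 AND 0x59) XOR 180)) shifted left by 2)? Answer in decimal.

212

135 = 010000111
0x59 = 001011001
→ AND → 000000001 = 1
180 = 010110100
→ XOR → 010110101 = 181
→ shifted left by 2 (mod 2^9) → 011010100 = 212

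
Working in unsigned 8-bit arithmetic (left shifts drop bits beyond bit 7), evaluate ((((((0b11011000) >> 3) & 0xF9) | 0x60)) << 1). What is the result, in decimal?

242

0b11011000 = 11011000
→ >> 3 → 00011011 = 27
0xF9 = 11111001
→ & → 00011001 = 25
0x60 = 01100000
→ | → 01111001 = 121
→ << 1 (mod 2^8) → 11110010 = 242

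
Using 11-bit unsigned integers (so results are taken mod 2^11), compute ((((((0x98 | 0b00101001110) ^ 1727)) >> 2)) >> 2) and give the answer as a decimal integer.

118

0x98 = 00010011000
0b00101001110 = 00101001110
→ | → 00111011110 = 478
1727 = 11010111111
→ ^ → 11101100001 = 1889
→ >> 2 → 00111011000 = 472
→ >> 2 → 00001110110 = 118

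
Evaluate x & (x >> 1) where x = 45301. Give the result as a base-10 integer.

4208

x = 1011000011110101 = 45301
x>>1 = 0101100001111010
AND  = 0001000001110000 = 4208
(x & (x >> 1) has a 1 wherever x has two consecutive 1 bits.)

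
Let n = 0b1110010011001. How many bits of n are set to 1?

n = 1110010011001
Count the 1s: 1 + 1 + 1 + 1 + 1 + 1 + 1 = 7

7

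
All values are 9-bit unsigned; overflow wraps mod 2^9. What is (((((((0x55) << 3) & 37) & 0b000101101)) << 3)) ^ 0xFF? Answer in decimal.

511

0x55 = 001010101
→ << 3 (mod 2^9) → 010101000 = 168
37 = 000100101
→ & → 000100000 = 32
0b000101101 = 000101101
→ & → 000100000 = 32
→ << 3 (mod 2^9) → 100000000 = 256
0xFF = 011111111
→ ^ → 111111111 = 511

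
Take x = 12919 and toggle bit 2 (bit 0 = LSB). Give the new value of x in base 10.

12915

x = 11001001110111
bit 2 is currently 1; toggle it via x ^ (1 << 2) = x ^ 4
→ 11001001110011 = 12915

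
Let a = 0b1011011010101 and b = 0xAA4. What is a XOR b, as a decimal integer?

7281

a = 1011011010101
0xAA4 = 0101010100100
XOR → 1110001110001 = 7281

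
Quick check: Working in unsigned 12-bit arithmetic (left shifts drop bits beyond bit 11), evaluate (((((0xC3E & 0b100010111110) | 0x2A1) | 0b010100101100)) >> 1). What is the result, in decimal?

0xC3E = 110000111110
0b100010111110 = 100010111110
→ & → 100000111110 = 2110
0x2A1 = 001010100001
→ | → 101010111111 = 2751
0b010100101100 = 010100101100
→ | → 111110111111 = 4031
→ >> 1 → 011111011111 = 2015

2015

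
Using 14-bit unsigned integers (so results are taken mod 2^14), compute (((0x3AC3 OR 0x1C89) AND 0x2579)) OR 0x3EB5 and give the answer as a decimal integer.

0x3AC3 = 11101011000011
0x1C89 = 01110010001001
→ OR → 11111011001011 = 16075
0x2579 = 10010101111001
→ AND → 10010001001001 = 9289
0x3EB5 = 11111010110101
→ OR → 11111011111101 = 16125

16125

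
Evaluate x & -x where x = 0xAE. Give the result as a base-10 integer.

2

x = 10101110 = 174
-x (two's complement) = …01010010
AND   = 00000010 = 2
(x & -x isolates the lowest set bit of x.)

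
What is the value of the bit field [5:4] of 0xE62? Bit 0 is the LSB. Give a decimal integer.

v = 111001100010
Shift right by 4: 11100110
Mask low 2 bits: 10 = 2

2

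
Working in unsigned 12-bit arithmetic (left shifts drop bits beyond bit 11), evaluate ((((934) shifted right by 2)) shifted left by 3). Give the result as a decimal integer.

1864

934 = 001110100110
→ shifted right by 2 → 000011101001 = 233
→ shifted left by 3 (mod 2^12) → 011101001000 = 1864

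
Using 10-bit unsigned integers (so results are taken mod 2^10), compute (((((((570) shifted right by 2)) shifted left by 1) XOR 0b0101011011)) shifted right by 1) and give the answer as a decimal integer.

570 = 1000111010
→ shifted right by 2 → 0010001110 = 142
→ shifted left by 1 (mod 2^10) → 0100011100 = 284
0b0101011011 = 0101011011
→ XOR → 0001000111 = 71
→ shifted right by 1 → 0000100011 = 35

35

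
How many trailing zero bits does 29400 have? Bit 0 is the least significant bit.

29400 = 111001011011000
Trailing zeros: 3, so the lowest set bit is bit 3 (value 8).

3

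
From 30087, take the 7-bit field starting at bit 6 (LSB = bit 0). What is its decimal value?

86

v = 111010110000111
Shift right by 6: 111010110
Mask low 7 bits: 1010110 = 86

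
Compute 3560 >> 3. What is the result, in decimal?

3560 = 110111101000
shift right by 3 → 000110111101 = 445
(equivalently, floor(3560 / 8))

445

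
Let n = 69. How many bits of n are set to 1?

69 = 1000101
Count the 1s: 1 + 1 + 1 = 3

3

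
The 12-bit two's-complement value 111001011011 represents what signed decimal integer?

pattern = 111001011011 (MSB is 1 ⇒ negative)
Invert: 000110100100, add 1 → 000110100101 = 421, so the value is -421.
(Equivalently: 3675 - 2^12 = 3675 - 4096 = -421.)

-421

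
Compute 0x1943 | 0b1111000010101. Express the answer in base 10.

0x1943 = 1100101000011
b = 1111000010101
 OR → 1111101010111 = 8023

8023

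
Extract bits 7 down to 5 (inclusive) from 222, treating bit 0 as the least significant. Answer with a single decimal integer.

6

v = 11011110
Shift right by 5: 110
Mask low 3 bits: 110 = 6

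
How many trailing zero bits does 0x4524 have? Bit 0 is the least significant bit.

0x4524 = 100010100100100
Trailing zeros: 2, so the lowest set bit is bit 2 (value 4).

2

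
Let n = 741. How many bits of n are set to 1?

741 = 1011100101
Count the 1s: 1 + 1 + 1 + 1 + 1 + 1 = 6

6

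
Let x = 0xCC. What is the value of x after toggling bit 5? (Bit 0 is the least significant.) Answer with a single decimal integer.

236

x = 00011001100
bit 5 is currently 0; toggle it via x ^ (1 << 5) = x ^ 32
→ 00011101100 = 236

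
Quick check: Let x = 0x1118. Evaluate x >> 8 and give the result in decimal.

17

0x1118 = 1000100011000
shift right by 8 → 0000000010001 = 17
(equivalently, floor(4376 / 256))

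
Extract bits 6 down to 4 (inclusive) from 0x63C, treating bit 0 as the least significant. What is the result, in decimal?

v = 0011000111100
Shift right by 4: 001100011
Mask low 3 bits: 011 = 3

3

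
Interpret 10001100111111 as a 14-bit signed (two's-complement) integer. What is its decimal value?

pattern = 10001100111111 (MSB is 1 ⇒ negative)
Invert: 01110011000000, add 1 → 01110011000001 = 7361, so the value is -7361.
(Equivalently: 9023 - 2^14 = 9023 - 16384 = -7361.)

-7361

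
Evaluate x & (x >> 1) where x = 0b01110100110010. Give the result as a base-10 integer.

3088

x = 1110100110010 = 7474
x>>1 = 0111010011001
AND  = 0110000010000 = 3088
(x & (x >> 1) has a 1 wherever x has two consecutive 1 bits.)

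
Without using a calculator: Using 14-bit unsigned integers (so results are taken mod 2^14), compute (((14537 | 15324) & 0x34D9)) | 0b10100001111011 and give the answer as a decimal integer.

14587

14537 = 11100011001001
15324 = 11101111011100
→ | → 11101111011101 = 15325
0x34D9 = 11010011011001
→ & → 11000011011001 = 12505
0b10100001111011 = 10100001111011
→ | → 11100011111011 = 14587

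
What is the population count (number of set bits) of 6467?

6

6467 = 1100101000011
Count the 1s: 1 + 1 + 1 + 1 + 1 + 1 = 6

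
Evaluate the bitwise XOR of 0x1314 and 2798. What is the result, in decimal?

0x1314 = 1001100010100
2798 = 0101011101110
XOR → 1100111111010 = 6650

6650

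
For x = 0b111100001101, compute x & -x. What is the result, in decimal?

1

x = 111100001101 = 3853
-x (two's complement) = …000011110011
AND   = 000000000001 = 1
(x & -x isolates the lowest set bit of x.)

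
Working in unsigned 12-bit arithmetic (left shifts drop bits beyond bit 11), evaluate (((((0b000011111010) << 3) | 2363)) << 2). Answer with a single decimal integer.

0b000011111010 = 000011111010
→ << 3 (mod 2^12) → 011111010000 = 2000
2363 = 100100111011
→ | → 111111111011 = 4091
→ << 2 (mod 2^12) → 111111101100 = 4076

4076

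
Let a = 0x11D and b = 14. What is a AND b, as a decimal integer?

0x11D = 100011101
14 = 000001110
AND → 000001100 = 12

12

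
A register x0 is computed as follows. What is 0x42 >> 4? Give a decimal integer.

0x42 = 1000010
shift right by 4 → 0000100 = 4
(equivalently, floor(66 / 16))

4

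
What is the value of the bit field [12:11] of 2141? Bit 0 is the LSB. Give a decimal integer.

v = 00100001011101
Shift right by 11: 001
Mask low 2 bits: 01 = 1

1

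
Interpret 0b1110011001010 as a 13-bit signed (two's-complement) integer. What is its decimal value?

-822

pattern = 1110011001010 (MSB is 1 ⇒ negative)
Invert: 0001100110101, add 1 → 0001100110110 = 822, so the value is -822.
(Equivalently: 7370 - 2^13 = 7370 - 8192 = -822.)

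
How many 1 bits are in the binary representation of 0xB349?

8

0xB349 = 1011001101001001
Count the 1s: 1 + 1 + 1 + 1 + 1 + 1 + 1 + 1 = 8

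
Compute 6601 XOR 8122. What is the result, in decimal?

6601 = 1100111001001
8122 = 1111110111010
XOR → 0011001110011 = 1651

1651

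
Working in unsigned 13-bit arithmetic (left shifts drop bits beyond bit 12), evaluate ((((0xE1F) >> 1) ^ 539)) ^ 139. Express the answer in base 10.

1439

0xE1F = 0111000011111
→ >> 1 → 0011100001111 = 1807
539 = 0001000011011
→ ^ → 0010100010100 = 1300
139 = 0000010001011
→ ^ → 0010110011111 = 1439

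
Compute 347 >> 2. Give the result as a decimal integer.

347 = 101011011
shift right by 2 → 001010110 = 86
(equivalently, floor(347 / 4))

86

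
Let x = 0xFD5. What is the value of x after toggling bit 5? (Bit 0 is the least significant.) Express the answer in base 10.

4085

x = 111111010101
bit 5 is currently 0; toggle it via x ^ (1 << 5) = x ^ 32
→ 111111110101 = 4085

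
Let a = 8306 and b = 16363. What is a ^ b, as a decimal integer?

8306 = 10000001110010
16363 = 11111111101011
XOR → 01111110011001 = 8089

8089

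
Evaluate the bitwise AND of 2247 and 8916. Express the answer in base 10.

196

2247 = 00100011000111
8916 = 10001011010100
AND → 00000011000100 = 196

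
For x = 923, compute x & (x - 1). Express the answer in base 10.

922

x = 1110011011 = 923
x - 1 = 1110011010
AND   = 1110011010 = 922
(x & (x - 1) clears the lowest set bit of x.)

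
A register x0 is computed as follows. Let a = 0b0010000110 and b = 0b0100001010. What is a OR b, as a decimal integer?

a = 010000110
b = 100001010
 OR → 110001110 = 398

398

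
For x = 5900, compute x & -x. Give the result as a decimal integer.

4

x = 1011100001100 = 5900
-x (two's complement) = …0100011110100
AND   = 0000000000100 = 4
(x & -x isolates the lowest set bit of x.)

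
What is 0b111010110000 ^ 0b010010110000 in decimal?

a = 111010110000
b = 010010110000
XOR → 101000000000 = 2560

2560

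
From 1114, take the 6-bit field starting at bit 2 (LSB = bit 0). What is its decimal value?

22

v = 10001011010
Shift right by 2: 100010110
Mask low 6 bits: 010110 = 22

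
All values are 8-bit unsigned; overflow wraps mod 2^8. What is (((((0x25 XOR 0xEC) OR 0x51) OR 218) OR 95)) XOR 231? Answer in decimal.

56

0x25 = 00100101
0xEC = 11101100
→ XOR → 11001001 = 201
0x51 = 01010001
→ OR → 11011001 = 217
218 = 11011010
→ OR → 11011011 = 219
95 = 01011111
→ OR → 11011111 = 223
231 = 11100111
→ XOR → 00111000 = 56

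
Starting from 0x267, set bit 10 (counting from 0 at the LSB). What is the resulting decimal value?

1639

x = 01001100111
bit 10 is currently 0; set it via x | (1 << 10) = x | 1024
→ 11001100111 = 1639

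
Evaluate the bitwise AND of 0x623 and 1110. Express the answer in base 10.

1026

0x623 = 11000100011
1110 = 10001010110
AND → 10000000010 = 1026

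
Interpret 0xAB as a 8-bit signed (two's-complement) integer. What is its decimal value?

-85

pattern = 10101011 (MSB is 1 ⇒ negative)
Invert: 01010100, add 1 → 01010101 = 85, so the value is -85.
(Equivalently: 171 - 2^8 = 171 - 256 = -85.)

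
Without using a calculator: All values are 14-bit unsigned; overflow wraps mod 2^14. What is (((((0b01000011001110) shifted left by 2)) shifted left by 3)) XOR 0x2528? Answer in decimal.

0b01000011001110 = 01000011001110
→ shifted left by 2 (mod 2^14) → 00001100111000 = 824
→ shifted left by 3 (mod 2^14) → 01100111000000 = 6592
0x2528 = 10010100101000
→ XOR → 11110011101000 = 15592

15592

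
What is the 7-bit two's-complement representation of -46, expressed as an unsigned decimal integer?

82

46 in 7 bits: 0101110
Invert: 1010001
Add 1:  1010010 = 82
(Check: 2^7 - 46 = 128 - 46 = 82.)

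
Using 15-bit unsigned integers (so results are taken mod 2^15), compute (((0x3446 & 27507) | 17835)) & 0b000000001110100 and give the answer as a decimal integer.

0x3446 = 011010001000110
27507 = 110101101110011
→ & → 010000001000010 = 8258
17835 = 100010110101011
→ | → 110010111101011 = 26091
0b000000001110100 = 000000001110100
→ & → 000000001100000 = 96

96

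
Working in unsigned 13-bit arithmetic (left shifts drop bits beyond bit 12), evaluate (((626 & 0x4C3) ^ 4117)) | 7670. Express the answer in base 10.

626 = 0001001110010
0x4C3 = 0010011000011
→ & → 0000001000010 = 66
4117 = 1000000010101
→ ^ → 1000001010111 = 4183
7670 = 1110111110110
→ | → 1110111110111 = 7671

7671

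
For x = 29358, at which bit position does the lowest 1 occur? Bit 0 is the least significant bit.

1

29358 = 111001010101110
Trailing zeros: 1, so the lowest set bit is bit 1 (value 2).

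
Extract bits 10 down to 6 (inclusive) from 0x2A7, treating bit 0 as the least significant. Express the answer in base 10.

v = 01010100111
Shift right by 6: 01010
Mask low 5 bits: 01010 = 10

10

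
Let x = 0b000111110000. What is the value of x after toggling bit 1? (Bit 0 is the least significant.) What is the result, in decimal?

x = 000111110000
bit 1 is currently 0; toggle it via x ^ (1 << 1) = x ^ 2
→ 000111110010 = 498

498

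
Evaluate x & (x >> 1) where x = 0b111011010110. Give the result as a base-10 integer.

x = 111011010110 = 3798
x>>1 = 011101101011
AND  = 011001000010 = 1602
(x & (x >> 1) has a 1 wherever x has two consecutive 1 bits.)

1602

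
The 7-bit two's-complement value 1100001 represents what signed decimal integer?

pattern = 1100001 (MSB is 1 ⇒ negative)
Invert: 0011110, add 1 → 0011111 = 31, so the value is -31.
(Equivalently: 97 - 2^7 = 97 - 128 = -31.)

-31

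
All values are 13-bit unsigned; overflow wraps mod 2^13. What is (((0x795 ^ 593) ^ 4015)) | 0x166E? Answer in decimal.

7791

0x795 = 0011110010101
593 = 0001001010001
→ ^ → 0010111000100 = 1476
4015 = 0111110101111
→ ^ → 0101001101011 = 2667
0x166E = 1011001101110
→ | → 1111001101111 = 7791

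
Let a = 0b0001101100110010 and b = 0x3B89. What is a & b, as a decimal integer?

6912

a = 01101100110010
0x3B89 = 11101110001001
AND → 01101100000000 = 6912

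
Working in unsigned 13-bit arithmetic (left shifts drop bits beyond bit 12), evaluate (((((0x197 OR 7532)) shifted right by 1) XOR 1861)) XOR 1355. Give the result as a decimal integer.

0x197 = 0000110010111
7532 = 1110101101100
→ OR → 1110111111111 = 7679
→ shifted right by 1 → 0111011111111 = 3839
1861 = 0011101000101
→ XOR → 0100110111010 = 2490
1355 = 0010101001011
→ XOR → 0110011110001 = 3313

3313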